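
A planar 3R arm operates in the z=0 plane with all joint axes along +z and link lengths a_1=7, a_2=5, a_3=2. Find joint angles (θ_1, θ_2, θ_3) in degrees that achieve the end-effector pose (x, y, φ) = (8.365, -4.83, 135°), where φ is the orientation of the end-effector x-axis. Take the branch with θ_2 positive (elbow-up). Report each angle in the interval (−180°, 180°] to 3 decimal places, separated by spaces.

wrist centre = target − a_3·(cos φ, sin φ) = (9.7792, -6.2442)
cos θ_2 = (134.6232−7²−5²)/(2·7·5) = 0.8660; θ_2 = 29.9976° (elbow-up)
β = atan2(-6.2442,9.7792) = -32.5590°; ψ = atan2(2.4998,11.3302) = 12.4420°
θ_1 = β − ψ = -45.0010°
θ_3 = φ − θ_1 − θ_2 = 150.0034° (wrapped to (-180°,180°])

-45.001 29.998 150.003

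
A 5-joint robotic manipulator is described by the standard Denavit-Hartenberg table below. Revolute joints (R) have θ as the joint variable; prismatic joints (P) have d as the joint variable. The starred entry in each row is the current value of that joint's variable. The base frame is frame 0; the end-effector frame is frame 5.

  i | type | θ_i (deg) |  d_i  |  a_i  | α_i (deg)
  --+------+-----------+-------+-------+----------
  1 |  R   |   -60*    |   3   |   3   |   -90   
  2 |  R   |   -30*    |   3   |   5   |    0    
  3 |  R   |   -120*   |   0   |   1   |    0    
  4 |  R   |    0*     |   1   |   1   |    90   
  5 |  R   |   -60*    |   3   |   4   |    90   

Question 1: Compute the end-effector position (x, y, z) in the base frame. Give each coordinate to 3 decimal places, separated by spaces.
1.647 -1.781 4.902

after link 1: o_1 = (1.5000, -2.5981, 3.0000)
after link 2: o_2 = (6.2631, -4.8481, 5.5000)
after link 3: o_3 = (5.8301, -4.0981, 6.0000)
after link 4: o_4 = (6.2631, -2.8481, 6.5000)
after link 5: o_5 = (1.6471, -1.7811, 4.9019)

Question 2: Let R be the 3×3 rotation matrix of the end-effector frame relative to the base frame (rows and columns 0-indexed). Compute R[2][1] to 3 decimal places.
End-effector y-axis (col 1 of R) = (-0.2500,0.4330,-0.8660)
R[2][1] = -0.8660

-0.866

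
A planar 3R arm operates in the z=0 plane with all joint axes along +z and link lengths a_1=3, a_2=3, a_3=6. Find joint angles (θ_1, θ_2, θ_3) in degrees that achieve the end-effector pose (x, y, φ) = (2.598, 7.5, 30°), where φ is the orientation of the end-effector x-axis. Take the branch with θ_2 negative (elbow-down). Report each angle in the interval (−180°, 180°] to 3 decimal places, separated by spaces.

150.000 -59.999 -60.001

wrist centre = target − a_3·(cos φ, sin φ) = (-2.5982, 4.5000)
cos θ_2 = (27.0004−3²−3²)/(2·3·3) = 0.5000; θ_2 = -59.9985° (elbow-down)
β = atan2(4.5000,-2.5982) = 120.0007°; ψ = atan2(-2.5980,4.5001) = -29.9993°
θ_1 = β − ψ = 150.0000°
θ_3 = φ − θ_1 − θ_2 = -60.0015° (wrapped to (-180°,180°])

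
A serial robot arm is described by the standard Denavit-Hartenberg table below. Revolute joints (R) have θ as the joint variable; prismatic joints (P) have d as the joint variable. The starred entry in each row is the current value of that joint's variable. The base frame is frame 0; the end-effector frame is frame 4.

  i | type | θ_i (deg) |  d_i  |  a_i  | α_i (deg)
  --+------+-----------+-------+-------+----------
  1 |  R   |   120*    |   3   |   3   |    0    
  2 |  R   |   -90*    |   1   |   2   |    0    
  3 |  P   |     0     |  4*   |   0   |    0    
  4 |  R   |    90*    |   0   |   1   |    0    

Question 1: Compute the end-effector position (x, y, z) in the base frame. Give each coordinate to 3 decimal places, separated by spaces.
after link 1: o_1 = (-1.5000, 2.5981, 3.0000)
after link 2: o_2 = (0.2321, 3.5981, 4.0000)
after link 3: o_3 = (0.2321, 3.5981, 8.0000)
after link 4: o_4 = (-0.2679, 4.4641, 8.0000)

-0.268 4.464 8.000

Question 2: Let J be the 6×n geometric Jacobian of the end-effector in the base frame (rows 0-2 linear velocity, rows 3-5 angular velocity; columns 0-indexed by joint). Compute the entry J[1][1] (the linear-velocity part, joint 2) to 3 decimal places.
1.232

axis z_1 = (0.0000,0.0000,1.0000); lever o_n−o_1 = (1.2321,1.8660,5.0000)
cross product → J_v[:, 1] = (-1.8660,1.2321,0.0000)
J_ω[:, 1] = z_1
entry J[1][1] = 1.2321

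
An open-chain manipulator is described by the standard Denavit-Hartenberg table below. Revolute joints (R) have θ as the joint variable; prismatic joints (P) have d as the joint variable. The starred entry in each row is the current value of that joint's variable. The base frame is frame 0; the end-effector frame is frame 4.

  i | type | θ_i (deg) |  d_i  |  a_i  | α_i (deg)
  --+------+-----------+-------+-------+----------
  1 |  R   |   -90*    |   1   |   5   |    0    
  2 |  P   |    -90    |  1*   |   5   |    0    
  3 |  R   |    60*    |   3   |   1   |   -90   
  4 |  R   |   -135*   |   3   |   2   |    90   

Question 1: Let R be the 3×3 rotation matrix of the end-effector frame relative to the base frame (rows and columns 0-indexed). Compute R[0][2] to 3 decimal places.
End-effector z-axis (col 2 of R) = (0.3536,0.6124,-0.7071)
R[0][2] = 0.3536

0.354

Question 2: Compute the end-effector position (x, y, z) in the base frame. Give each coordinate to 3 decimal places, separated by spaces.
after link 1: o_1 = (0.0000, -5.0000, 1.0000)
after link 2: o_2 = (-5.0000, -5.0000, 2.0000)
after link 3: o_3 = (-5.5000, -5.8660, 5.0000)
after link 4: o_4 = (-2.1948, -6.1413, 6.4142)

-2.195 -6.141 6.414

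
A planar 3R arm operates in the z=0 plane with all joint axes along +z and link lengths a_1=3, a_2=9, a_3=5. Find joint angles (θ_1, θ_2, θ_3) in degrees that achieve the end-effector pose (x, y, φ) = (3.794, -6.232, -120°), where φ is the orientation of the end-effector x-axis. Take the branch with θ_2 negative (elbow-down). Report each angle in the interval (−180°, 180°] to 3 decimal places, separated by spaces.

120.009 -150.007 -90.002

wrist centre = target − a_3·(cos φ, sin φ) = (6.2940, -1.9019)
cos θ_2 = (43.2316−3²−9²)/(2·3·9) = -0.8661; θ_2 = -150.0065° (elbow-down)
β = atan2(-1.9019,6.2940) = -16.8134°; ψ = atan2(-4.4991,-4.7947) = -136.8219°
θ_1 = β − ψ = 120.0085°
θ_3 = φ − θ_1 − θ_2 = -90.0020° (wrapped to (-180°,180°])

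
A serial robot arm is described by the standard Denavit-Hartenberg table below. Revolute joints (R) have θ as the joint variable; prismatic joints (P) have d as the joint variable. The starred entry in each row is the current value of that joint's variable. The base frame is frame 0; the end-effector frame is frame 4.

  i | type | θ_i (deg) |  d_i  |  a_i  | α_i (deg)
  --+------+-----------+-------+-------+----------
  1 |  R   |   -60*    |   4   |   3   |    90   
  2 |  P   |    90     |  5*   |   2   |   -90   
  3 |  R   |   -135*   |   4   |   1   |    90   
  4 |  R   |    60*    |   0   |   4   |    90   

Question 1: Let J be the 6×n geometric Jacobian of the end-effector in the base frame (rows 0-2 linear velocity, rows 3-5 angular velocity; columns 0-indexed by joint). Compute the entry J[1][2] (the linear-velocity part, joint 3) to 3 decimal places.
-1.061

axis z_2 = (-0.5000,0.8660,0.0000); lever o_n−o_2 = (-5.5692,5.4034,-2.1213)
cross product → J_v[:, 2] = (-1.8371,-1.0607,2.1213)
J_ω[:, 2] = z_2
entry J[1][2] = -1.0607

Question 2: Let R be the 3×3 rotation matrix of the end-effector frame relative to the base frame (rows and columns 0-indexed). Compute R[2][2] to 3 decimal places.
-0.612

End-effector z-axis (col 2 of R) = (-0.2803,-0.7392,-0.6124)
R[2][2] = -0.6124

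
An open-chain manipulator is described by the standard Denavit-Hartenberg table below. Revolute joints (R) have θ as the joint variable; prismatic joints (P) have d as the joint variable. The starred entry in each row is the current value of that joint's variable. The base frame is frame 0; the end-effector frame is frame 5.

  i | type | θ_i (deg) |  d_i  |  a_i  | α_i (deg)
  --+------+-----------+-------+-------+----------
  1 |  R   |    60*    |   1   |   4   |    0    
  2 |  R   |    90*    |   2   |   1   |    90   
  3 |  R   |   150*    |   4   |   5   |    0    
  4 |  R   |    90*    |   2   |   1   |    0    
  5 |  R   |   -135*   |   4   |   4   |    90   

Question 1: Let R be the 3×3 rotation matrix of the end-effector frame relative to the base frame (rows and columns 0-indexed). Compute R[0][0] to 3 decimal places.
0.224

End-effector x-axis (col 0 of R) = (0.2241,-0.1294,0.9659)
R[0][0] = 0.2241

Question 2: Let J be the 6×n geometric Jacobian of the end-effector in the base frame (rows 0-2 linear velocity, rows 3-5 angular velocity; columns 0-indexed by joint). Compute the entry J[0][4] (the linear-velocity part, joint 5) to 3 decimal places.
3.346

axis z_4 = (0.5000,0.8660,0.0000); lever o_n−o_4 = (2.8966,2.9465,3.8637)
cross product → J_v[:, 4] = (3.3461,-1.9319,-1.0353)
J_ω[:, 4] = z_4
entry J[0][4] = 3.3461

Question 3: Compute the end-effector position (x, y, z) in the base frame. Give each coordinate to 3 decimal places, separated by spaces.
after link 1: o_1 = (2.0000, 3.4641, 1.0000)
after link 2: o_2 = (1.1340, 3.9641, 3.0000)
after link 3: o_3 = (6.8840, 5.2631, 5.5000)
after link 4: o_4 = (8.3170, 6.7452, 4.6340)
after link 5: o_5 = (11.2136, 9.6917, 8.4977)

11.214 9.692 8.498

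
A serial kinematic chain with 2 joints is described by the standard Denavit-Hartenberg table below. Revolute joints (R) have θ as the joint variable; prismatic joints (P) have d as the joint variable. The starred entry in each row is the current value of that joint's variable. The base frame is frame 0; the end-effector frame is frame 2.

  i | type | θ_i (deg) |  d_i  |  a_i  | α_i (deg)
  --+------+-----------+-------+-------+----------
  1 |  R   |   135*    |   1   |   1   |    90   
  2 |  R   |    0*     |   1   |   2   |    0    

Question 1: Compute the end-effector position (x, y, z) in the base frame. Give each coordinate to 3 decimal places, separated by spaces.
-1.414 2.828 1.000

after link 1: o_1 = (-0.7071, 0.7071, 1.0000)
after link 2: o_2 = (-1.4142, 2.8284, 1.0000)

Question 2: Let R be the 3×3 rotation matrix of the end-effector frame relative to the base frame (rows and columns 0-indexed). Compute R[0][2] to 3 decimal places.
End-effector z-axis (col 2 of R) = (0.7071,0.7071,0.0000)
R[0][2] = 0.7071

0.707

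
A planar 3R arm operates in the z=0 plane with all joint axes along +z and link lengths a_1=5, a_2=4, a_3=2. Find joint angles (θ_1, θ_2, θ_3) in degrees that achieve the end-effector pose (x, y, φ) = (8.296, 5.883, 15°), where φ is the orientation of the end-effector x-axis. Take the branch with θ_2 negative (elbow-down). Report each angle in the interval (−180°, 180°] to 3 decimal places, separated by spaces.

wrist centre = target − a_3·(cos φ, sin φ) = (6.3641, 5.3654)
cos θ_2 = (69.2895−5²−4²)/(2·5·4) = 0.7072; θ_2 = -44.9894° (elbow-down)
β = atan2(5.3654,6.3641) = 40.1329°; ψ = atan2(-2.8279,7.8289) = -19.8603°
θ_1 = β − ψ = 59.9932°
θ_3 = φ − θ_1 − θ_2 = -0.0038° (wrapped to (-180°,180°])

59.993 -44.989 -0.004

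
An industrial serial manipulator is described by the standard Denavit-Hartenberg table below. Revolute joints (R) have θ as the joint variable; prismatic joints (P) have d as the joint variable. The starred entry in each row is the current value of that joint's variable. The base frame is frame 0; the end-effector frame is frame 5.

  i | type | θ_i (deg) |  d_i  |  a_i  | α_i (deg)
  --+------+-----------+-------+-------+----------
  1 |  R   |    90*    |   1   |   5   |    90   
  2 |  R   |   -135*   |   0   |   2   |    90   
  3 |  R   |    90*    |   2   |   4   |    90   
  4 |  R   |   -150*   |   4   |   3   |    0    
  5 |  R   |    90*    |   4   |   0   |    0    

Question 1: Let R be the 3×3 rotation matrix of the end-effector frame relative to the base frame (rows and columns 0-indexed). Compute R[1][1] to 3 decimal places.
End-effector y-axis (col 1 of R) = (0.8660,-0.3536,0.3536)
R[1][1] = -0.3536

-0.354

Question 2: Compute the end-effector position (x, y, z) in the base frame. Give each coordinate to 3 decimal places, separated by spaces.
1.402 -2.425 -5.718

after link 1: o_1 = (0.0000, 5.0000, 1.0000)
after link 2: o_2 = (0.0000, 3.5858, -0.4142)
after link 3: o_3 = (4.0000, 2.1716, 1.0000)
after link 4: o_4 = (1.4019, 0.4038, -2.8891)
after link 5: o_5 = (1.4019, -2.4246, -5.7175)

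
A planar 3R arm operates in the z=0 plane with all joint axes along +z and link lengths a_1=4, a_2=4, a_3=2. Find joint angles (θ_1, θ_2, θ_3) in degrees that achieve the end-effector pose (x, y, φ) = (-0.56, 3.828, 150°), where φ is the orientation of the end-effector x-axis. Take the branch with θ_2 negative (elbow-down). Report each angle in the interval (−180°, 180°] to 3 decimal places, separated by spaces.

134.990 -135.003 150.013

wrist centre = target − a_3·(cos φ, sin φ) = (1.1721, 2.8280)
cos θ_2 = (9.3713−4²−4²)/(2·4·4) = -0.7071; θ_2 = -135.0033° (elbow-down)
β = atan2(2.8280,1.1721) = 67.4887°; ψ = atan2(-2.8283,1.1714) = -67.5016°
θ_1 = β − ψ = 134.9903°
θ_3 = φ − θ_1 − θ_2 = 150.0130° (wrapped to (-180°,180°])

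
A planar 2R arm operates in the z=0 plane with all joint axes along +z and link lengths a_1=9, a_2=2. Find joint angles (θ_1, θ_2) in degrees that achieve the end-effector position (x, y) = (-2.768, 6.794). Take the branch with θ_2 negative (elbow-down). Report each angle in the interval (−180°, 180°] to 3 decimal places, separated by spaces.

119.999 -150.009

cos θ_2 = (53.8203−9²−2²)/(2·9·2) = -0.8661; θ_2 = -150.0090° (elbow-down)
β = atan2(6.7940,-2.7680) = 112.1669°; ψ = atan2(-0.9997,7.2678) = -7.8322°
θ_1 = β − ψ = 119.9991°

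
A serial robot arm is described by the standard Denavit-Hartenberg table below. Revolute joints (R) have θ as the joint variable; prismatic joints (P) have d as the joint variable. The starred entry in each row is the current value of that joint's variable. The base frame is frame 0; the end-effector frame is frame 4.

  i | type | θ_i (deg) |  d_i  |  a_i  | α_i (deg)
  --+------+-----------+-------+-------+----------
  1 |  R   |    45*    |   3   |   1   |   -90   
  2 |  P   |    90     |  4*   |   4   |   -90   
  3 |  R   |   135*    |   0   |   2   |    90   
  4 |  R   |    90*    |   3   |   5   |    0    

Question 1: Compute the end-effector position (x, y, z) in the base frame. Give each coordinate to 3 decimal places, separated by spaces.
after link 1: o_1 = (0.7071, 0.7071, 3.0000)
after link 2: o_2 = (-2.1213, 3.5355, -1.0000)
after link 3: o_3 = (-1.1213, 2.5355, 0.4142)
after link 4: o_4 = (-3.1569, -2.5000, -1.7071)

-3.157 -2.500 -1.707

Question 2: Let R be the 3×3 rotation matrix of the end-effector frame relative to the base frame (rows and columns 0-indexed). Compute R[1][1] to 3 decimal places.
0.500

End-effector y-axis (col 1 of R) = (-0.5000,0.5000,-0.7071)
R[1][1] = 0.5000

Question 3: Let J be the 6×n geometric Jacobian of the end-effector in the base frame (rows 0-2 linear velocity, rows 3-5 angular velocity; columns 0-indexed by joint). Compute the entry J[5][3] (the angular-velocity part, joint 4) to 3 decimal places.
axis z_3 = (0.5000,-0.5000,-0.7071); lever o_n−o_3 = (-2.0355,-5.0355,-2.1213)
cross product → J_v[:, 3] = (-2.5000,2.5000,-3.5355)
J_ω[:, 3] = z_3
entry J[5][3] = -0.7071

-0.707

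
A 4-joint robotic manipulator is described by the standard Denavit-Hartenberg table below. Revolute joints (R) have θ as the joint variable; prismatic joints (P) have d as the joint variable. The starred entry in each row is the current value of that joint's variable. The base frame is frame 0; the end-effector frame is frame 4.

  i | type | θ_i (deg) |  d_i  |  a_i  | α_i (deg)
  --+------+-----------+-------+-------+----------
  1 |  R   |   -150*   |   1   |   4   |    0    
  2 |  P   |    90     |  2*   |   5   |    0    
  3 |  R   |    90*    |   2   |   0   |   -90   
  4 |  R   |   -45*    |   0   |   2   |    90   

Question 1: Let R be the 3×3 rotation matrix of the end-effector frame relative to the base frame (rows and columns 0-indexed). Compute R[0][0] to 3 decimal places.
End-effector x-axis (col 0 of R) = (0.6124,0.3536,0.7071)
R[0][0] = 0.6124

0.612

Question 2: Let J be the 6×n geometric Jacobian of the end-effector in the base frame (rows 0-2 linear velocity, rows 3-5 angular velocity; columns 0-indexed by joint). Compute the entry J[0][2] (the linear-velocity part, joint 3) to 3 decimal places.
-0.707

axis z_2 = (0.0000,0.0000,1.0000); lever o_n−o_2 = (1.2247,0.7071,3.4142)
cross product → J_v[:, 2] = (-0.7071,1.2247,0.0000)
J_ω[:, 2] = z_2
entry J[0][2] = -0.7071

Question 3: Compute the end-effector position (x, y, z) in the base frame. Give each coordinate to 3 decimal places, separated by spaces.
0.261 -5.623 6.414

after link 1: o_1 = (-3.4641, -2.0000, 1.0000)
after link 2: o_2 = (-0.9641, -6.3301, 3.0000)
after link 3: o_3 = (-0.9641, -6.3301, 5.0000)
after link 4: o_4 = (0.2606, -5.6230, 6.4142)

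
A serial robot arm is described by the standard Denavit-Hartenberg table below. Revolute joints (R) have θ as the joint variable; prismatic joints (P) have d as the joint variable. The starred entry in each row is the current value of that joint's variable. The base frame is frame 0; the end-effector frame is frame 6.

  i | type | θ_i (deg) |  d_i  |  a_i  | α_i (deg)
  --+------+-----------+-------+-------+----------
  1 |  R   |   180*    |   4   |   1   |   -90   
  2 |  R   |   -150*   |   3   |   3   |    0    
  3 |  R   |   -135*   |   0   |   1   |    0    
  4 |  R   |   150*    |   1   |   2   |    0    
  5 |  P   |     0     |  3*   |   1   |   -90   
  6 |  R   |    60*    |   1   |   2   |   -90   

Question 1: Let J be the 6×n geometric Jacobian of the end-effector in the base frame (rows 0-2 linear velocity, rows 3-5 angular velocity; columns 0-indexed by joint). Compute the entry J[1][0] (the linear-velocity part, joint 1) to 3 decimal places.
3.461

axis z_0 = ẑ; lever o_n−o_0 = (3.4606,-5.2679,8.0696)
cross product → J_v[:, 0] = (5.2679,3.4606,-0.0000)
J_ω[:, 0] = z_0
entry J[1][0] = 3.4606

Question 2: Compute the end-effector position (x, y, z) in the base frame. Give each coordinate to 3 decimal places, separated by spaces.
3.461 -5.268 8.070

after link 1: o_1 = (-1.0000, 0.0000, 4.0000)
after link 2: o_2 = (1.5981, -3.0000, 5.5000)
after link 3: o_3 = (1.3393, -3.0000, 4.5341)
after link 4: o_4 = (2.7535, -4.0000, 5.9483)
after link 5: o_5 = (3.4606, -7.0000, 6.6554)
after link 6: o_6 = (3.4606, -5.2679, 8.0696)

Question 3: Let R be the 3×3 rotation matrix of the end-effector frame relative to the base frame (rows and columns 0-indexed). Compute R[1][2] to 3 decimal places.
End-effector z-axis (col 2 of R) = (-0.6124,0.5000,-0.6124)
R[1][2] = 0.5000

0.500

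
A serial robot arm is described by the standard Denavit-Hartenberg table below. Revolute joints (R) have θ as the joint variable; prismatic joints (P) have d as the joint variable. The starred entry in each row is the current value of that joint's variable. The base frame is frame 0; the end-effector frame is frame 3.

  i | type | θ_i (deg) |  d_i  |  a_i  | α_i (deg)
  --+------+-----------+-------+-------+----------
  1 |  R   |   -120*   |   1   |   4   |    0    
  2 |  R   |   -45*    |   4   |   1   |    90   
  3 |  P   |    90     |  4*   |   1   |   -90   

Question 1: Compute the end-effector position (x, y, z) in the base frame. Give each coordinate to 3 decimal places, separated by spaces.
-4.001 0.141 6.000

after link 1: o_1 = (-2.0000, -3.4641, 1.0000)
after link 2: o_2 = (-2.9659, -3.7229, 5.0000)
after link 3: o_3 = (-4.0012, 0.1408, 6.0000)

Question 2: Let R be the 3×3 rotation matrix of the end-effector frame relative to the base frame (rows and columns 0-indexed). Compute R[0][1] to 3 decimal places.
0.259

End-effector y-axis (col 1 of R) = (0.2588,-0.9659,-0.0000)
R[0][1] = 0.2588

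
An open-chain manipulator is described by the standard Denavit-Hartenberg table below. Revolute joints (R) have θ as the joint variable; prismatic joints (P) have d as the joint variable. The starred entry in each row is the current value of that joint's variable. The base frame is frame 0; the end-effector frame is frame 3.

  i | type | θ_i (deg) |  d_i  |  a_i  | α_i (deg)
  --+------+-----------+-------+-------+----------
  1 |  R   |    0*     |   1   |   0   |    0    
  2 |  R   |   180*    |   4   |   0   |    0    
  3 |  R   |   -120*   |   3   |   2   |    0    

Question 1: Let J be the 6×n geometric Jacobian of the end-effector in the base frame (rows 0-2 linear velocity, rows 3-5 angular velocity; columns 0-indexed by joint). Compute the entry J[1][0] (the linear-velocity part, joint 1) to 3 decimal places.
axis z_0 = ẑ; lever o_n−o_0 = (1.0000,1.7321,8.0000)
cross product → J_v[:, 0] = (-1.7321,1.0000,0.0000)
J_ω[:, 0] = z_0
entry J[1][0] = 1.0000

1.000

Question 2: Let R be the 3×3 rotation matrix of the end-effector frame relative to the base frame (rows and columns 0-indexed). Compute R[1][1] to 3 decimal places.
0.500

End-effector y-axis (col 1 of R) = (-0.8660,0.5000,0.0000)
R[1][1] = 0.5000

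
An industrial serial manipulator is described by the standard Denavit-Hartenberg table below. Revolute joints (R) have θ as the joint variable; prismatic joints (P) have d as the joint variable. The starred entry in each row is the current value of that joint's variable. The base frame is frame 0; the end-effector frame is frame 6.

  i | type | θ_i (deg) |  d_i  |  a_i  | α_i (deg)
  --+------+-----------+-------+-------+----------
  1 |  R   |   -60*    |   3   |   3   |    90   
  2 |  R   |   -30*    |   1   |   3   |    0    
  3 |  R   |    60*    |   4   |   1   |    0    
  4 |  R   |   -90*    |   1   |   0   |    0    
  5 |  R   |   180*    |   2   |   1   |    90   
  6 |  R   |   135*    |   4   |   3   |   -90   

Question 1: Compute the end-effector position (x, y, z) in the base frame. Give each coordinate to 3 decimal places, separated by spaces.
after link 1: o_1 = (1.5000, -2.5981, 3.0000)
after link 2: o_2 = (1.9330, -5.3481, 1.5000)
after link 3: o_3 = (-1.0981, -8.0981, 2.0000)
after link 4: o_4 = (-1.9641, -8.5981, 2.0000)
after link 5: o_5 = (-3.9462, -9.1651, 2.8660)
after link 6: o_6 = (-3.5209, -14.1443, 3.0289)

-3.521 -14.144 3.029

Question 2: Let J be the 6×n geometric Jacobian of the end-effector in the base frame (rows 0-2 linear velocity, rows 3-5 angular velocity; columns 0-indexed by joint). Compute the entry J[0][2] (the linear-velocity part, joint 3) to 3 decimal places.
-0.764

axis z_2 = (-0.8660,-0.5000,0.0000); lever o_n−o_2 = (-5.4539,-8.7962,1.5289)
cross product → J_v[:, 2] = (-0.7645,1.3241,4.8908)
J_ω[:, 2] = z_2
entry J[0][2] = -0.7645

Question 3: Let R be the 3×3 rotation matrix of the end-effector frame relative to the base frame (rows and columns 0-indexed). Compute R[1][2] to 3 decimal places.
End-effector z-axis (col 2 of R) = (0.7891,0.0474,-0.6124)
R[1][2] = 0.0474

0.047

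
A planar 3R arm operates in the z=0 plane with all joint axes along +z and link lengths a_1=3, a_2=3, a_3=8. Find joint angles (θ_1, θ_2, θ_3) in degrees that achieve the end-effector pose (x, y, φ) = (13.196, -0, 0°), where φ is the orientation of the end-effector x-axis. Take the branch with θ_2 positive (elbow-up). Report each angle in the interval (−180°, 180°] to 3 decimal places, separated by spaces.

wrist centre = target − a_3·(cos φ, sin φ) = (5.1960, -0.0000)
cos θ_2 = (26.9984−3²−3²)/(2·3·3) = 0.4999; θ_2 = 60.0058° (elbow-up)
β = atan2(-0.0000,5.1960) = -0.0000°; ψ = atan2(2.5982,4.4997) = 30.0029°
θ_1 = β − ψ = -30.0029°
θ_3 = φ − θ_1 − θ_2 = -30.0029° (wrapped to (-180°,180°])

-30.003 60.006 -30.003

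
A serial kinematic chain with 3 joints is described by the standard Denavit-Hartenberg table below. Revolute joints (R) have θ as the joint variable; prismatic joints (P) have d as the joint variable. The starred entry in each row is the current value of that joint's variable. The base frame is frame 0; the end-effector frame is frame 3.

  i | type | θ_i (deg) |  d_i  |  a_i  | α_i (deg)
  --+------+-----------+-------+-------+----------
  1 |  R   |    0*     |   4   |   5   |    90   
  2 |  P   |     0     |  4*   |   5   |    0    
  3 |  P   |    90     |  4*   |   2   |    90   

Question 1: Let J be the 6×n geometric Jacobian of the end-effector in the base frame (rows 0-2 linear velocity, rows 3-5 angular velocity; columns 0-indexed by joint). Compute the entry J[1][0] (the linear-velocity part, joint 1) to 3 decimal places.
10.000

axis z_0 = ẑ; lever o_n−o_0 = (10.0000,-8.0000,6.0000)
cross product → J_v[:, 0] = (8.0000,10.0000,-0.0000)
J_ω[:, 0] = z_0
entry J[1][0] = 10.0000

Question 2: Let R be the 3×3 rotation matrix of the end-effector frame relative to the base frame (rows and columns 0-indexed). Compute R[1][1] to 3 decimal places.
End-effector y-axis (col 1 of R) = (-0.0000,-1.0000,0.0000)
R[1][1] = -1.0000

-1.000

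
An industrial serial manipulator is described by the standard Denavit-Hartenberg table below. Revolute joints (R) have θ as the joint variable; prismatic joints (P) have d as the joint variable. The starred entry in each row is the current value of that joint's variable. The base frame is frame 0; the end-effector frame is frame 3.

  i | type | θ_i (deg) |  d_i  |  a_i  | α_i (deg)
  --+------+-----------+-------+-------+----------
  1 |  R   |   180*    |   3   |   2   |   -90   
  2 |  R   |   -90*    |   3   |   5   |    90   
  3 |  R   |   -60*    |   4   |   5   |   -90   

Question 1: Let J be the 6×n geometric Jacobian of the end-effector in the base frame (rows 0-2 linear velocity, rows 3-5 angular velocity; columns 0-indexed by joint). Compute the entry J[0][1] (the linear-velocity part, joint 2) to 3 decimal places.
axis z_1 = (-0.0000,-1.0000,0.0000); lever o_n−o_1 = (4.0000,1.3301,7.5000)
cross product → J_v[:, 1] = (-7.5000,0.0000,4.0000)
J_ω[:, 1] = z_1
entry J[0][1] = -7.5000

-7.500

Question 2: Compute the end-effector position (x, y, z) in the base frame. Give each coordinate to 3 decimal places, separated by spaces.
after link 1: o_1 = (-2.0000, 0.0000, 3.0000)
after link 2: o_2 = (-2.0000, -3.0000, 8.0000)
after link 3: o_3 = (2.0000, 1.3301, 10.5000)

2.000 1.330 10.500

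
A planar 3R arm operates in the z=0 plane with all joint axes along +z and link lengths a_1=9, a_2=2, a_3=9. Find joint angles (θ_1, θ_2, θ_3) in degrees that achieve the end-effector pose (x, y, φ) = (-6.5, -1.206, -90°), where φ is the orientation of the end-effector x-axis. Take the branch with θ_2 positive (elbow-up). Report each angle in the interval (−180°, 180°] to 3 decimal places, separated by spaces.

wrist centre = target − a_3·(cos φ, sin φ) = (-6.5000, 7.7940)
cos θ_2 = (102.9964−9²−2²)/(2·9·2) = 0.4999; θ_2 = 60.0065° (elbow-up)
β = atan2(7.7940,-6.5000) = 129.8273°; ψ = atan2(1.7322,9.9998) = 9.8273°
θ_1 = β − ψ = 120.0000°
θ_3 = φ − θ_1 − θ_2 = 89.9935° (wrapped to (-180°,180°])

120.000 60.007 89.993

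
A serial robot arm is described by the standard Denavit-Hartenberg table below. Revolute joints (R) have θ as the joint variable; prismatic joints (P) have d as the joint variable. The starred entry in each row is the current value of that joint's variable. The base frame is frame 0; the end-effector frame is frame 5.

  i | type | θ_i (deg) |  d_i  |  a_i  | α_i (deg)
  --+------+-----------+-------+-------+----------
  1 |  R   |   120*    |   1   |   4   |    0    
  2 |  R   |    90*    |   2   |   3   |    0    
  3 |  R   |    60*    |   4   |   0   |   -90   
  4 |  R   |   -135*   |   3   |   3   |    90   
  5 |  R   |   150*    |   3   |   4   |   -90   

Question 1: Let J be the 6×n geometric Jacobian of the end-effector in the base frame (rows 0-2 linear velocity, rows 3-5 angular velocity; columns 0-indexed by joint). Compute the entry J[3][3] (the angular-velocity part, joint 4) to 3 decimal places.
1.000

axis z_3 = (1.0000,-0.0000,0.0000); lever o_n−o_3 = (5.0000,1.7932,-2.4495)
cross product → J_v[:, 3] = (0.0000,2.4495,1.7932)
J_ω[:, 3] = z_3
entry J[3][3] = 1.0000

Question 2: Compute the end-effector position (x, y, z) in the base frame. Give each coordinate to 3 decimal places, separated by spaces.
after link 1: o_1 = (-2.0000, 3.4641, 1.0000)
after link 2: o_2 = (-4.5981, 1.9641, 3.0000)
after link 3: o_3 = (-4.5981, 1.9641, 7.0000)
after link 4: o_4 = (-1.5981, 4.0854, 9.1213)
after link 5: o_5 = (0.4019, 3.7573, 4.5505)

0.402 3.757 4.551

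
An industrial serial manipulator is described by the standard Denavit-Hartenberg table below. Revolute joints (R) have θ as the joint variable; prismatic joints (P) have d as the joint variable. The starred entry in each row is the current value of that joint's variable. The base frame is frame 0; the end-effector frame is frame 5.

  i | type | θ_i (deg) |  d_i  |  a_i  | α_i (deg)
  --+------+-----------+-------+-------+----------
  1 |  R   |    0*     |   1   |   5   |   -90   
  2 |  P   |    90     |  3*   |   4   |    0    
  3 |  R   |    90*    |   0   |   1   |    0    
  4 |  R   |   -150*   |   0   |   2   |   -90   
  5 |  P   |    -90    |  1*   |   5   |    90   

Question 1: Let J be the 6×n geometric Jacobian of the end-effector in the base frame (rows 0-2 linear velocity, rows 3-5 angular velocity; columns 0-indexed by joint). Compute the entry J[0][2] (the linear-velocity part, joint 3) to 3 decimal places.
axis z_2 = (0.0000,1.0000,0.0000); lever o_n−o_2 = (0.2321,5.0000,-1.8660)
cross product → J_v[:, 2] = (-1.8660,0.0000,-0.2321)
J_ω[:, 2] = z_2
entry J[0][2] = -1.8660

-1.866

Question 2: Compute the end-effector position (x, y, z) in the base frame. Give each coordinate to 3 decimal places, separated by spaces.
after link 1: o_1 = (5.0000, 0.0000, 1.0000)
after link 2: o_2 = (5.0000, 3.0000, -3.0000)
after link 3: o_3 = (4.0000, 3.0000, -3.0000)
after link 4: o_4 = (5.7321, 3.0000, -4.0000)
after link 5: o_5 = (5.2321, 8.0000, -4.8660)

5.232 8.000 -4.866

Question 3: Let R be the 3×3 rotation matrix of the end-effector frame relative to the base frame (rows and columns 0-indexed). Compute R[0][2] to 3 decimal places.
-0.866

End-effector z-axis (col 2 of R) = (-0.8660,0.0000,0.5000)
R[0][2] = -0.8660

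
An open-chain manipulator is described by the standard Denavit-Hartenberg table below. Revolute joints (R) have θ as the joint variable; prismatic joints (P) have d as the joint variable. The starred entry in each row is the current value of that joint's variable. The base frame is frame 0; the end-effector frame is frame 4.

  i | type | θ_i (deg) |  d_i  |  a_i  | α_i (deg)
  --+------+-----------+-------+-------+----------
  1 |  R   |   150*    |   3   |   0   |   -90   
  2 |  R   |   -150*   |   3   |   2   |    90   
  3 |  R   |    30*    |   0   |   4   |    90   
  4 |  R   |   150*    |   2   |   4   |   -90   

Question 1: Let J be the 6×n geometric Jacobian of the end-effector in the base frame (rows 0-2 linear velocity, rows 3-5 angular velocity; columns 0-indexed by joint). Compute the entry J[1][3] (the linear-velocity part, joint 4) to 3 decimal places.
2.482

axis z_3 = (0.8080,0.5335,0.2500); lever o_n−o_3 = (1.0981,3.3660,-2.7321)
cross product → J_v[:, 3] = (-2.2990,2.4821,2.1340)
J_ω[:, 3] = z_3
entry J[1][3] = 2.4821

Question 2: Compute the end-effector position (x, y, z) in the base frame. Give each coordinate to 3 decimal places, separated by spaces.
2.696 -3.330 3.000

after link 1: o_1 = (0.0000, 0.0000, 3.0000)
after link 2: o_2 = (0.0000, -3.4641, 4.0000)
after link 3: o_3 = (1.5981, -6.6962, 5.7321)
after link 4: o_4 = (2.6962, -3.3301, 3.0000)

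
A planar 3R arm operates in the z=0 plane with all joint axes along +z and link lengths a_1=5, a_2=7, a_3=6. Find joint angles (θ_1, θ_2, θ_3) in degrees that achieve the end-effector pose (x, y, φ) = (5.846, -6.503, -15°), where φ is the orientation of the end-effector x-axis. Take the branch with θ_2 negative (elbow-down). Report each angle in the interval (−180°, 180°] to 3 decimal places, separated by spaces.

wrist centre = target − a_3·(cos φ, sin φ) = (0.0504, -4.9501)
cos θ_2 = (24.5059−5²−7²)/(2·5·7) = -0.7071; θ_2 = -134.9961° (elbow-down)
β = atan2(-4.9501,0.0504) = -89.4161°; ψ = atan2(-4.9501,0.0506) = -89.4145°
θ_1 = β − ψ = -0.0017°
θ_3 = φ − θ_1 − θ_2 = 119.9978° (wrapped to (-180°,180°])

-0.002 -134.996 119.998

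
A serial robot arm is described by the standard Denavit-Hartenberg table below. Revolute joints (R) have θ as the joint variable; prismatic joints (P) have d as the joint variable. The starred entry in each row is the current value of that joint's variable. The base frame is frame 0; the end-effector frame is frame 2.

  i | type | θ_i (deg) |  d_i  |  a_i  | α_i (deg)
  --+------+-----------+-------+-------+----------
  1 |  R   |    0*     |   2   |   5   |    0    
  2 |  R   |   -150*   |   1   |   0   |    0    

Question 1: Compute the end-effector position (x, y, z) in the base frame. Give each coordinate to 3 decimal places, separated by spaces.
after link 1: o_1 = (5.0000, 0.0000, 2.0000)
after link 2: o_2 = (5.0000, 0.0000, 3.0000)

5.000 0.000 3.000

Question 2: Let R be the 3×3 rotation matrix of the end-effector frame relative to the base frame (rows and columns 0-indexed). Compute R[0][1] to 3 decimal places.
End-effector y-axis (col 1 of R) = (0.5000,-0.8660,0.0000)
R[0][1] = 0.5000

0.500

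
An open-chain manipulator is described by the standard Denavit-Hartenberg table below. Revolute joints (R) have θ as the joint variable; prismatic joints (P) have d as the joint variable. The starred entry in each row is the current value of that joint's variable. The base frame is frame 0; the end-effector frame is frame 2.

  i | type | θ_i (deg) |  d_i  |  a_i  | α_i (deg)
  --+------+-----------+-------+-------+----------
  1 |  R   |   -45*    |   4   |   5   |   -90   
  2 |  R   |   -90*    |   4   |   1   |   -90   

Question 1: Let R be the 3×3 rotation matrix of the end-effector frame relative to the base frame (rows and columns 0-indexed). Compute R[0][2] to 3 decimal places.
End-effector z-axis (col 2 of R) = (0.7071,-0.7071,-0.0000)
R[0][2] = 0.7071

0.707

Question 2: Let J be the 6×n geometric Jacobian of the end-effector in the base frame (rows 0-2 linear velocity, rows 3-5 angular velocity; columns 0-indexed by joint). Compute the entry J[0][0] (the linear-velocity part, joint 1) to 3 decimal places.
axis z_0 = ẑ; lever o_n−o_0 = (6.3640,-0.7071,5.0000)
cross product → J_v[:, 0] = (0.7071,6.3640,-0.0000)
J_ω[:, 0] = z_0
entry J[0][0] = 0.7071

0.707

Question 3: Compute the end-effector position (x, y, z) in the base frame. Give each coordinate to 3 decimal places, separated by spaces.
6.364 -0.707 5.000

after link 1: o_1 = (3.5355, -3.5355, 4.0000)
after link 2: o_2 = (6.3640, -0.7071, 5.0000)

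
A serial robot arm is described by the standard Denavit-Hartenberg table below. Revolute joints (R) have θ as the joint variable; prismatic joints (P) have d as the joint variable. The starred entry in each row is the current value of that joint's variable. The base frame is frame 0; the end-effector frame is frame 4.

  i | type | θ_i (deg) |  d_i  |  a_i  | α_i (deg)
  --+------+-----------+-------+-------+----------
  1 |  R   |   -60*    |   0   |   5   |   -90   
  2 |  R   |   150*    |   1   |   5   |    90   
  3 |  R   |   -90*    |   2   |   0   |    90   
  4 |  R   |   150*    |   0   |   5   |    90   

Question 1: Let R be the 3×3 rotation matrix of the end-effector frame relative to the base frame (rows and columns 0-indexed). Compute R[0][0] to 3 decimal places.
End-effector x-axis (col 0 of R) = (0.8750,0.2165,-0.4330)
R[0][0] = 0.8750

0.875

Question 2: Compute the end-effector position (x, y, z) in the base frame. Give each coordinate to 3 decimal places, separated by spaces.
after link 1: o_1 = (2.5000, -4.3301, 0.0000)
after link 2: o_2 = (1.2010, -0.0801, -2.5000)
after link 3: o_3 = (1.7010, -0.9462, -4.2321)
after link 4: o_4 = (6.0760, 0.1364, -6.3971)

6.076 0.136 -6.397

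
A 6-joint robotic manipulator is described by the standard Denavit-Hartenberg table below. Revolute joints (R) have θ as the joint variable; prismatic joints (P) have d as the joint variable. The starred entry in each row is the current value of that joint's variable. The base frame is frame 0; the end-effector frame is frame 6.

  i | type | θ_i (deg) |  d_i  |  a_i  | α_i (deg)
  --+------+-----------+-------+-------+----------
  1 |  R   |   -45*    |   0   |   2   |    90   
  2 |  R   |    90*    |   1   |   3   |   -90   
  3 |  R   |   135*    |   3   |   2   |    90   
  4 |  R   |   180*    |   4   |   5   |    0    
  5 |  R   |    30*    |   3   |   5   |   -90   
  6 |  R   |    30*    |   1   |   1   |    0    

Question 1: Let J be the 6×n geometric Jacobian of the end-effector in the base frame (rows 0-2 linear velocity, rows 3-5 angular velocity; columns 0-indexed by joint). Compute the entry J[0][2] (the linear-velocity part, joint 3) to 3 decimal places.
7.040

axis z_2 = (-0.7071,0.7071,0.0000); lever o_n−o_2 = (0.0249,-1.1051,9.9562)
cross product → J_v[:, 2] = (7.0401,7.0401,0.7638)
J_ω[:, 2] = z_2
entry J[0][2] = 7.0401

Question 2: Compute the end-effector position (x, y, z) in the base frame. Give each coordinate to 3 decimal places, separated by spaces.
0.732 -3.226 12.956

after link 1: o_1 = (1.4142, -1.4142, 0.0000)
after link 2: o_2 = (0.7071, -2.1213, 3.0000)
after link 3: o_3 = (-0.4142, 1.0000, 1.5858)
after link 4: o_4 = (-0.9142, 0.5000, 7.9497)
after link 5: o_5 = (0.1885, -1.9328, 13.1329)
after link 6: o_6 = (0.7320, -3.2264, 12.9562)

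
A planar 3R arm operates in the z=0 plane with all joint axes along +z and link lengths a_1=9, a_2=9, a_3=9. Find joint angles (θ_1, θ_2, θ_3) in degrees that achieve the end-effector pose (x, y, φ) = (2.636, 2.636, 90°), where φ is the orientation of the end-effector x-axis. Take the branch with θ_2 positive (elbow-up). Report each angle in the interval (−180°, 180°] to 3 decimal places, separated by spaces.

wrist centre = target − a_3·(cos φ, sin φ) = (2.6360, -6.3640)
cos θ_2 = (47.4490−9²−9²)/(2·9·9) = -0.7071; θ_2 = 134.9999° (elbow-up)
β = atan2(-6.3640,2.6360) = -67.5004°; ψ = atan2(6.3640,2.6361) = 67.4999°
θ_1 = β − ψ = -135.0004°
θ_3 = φ − θ_1 − θ_2 = 90.0005° (wrapped to (-180°,180°])

-135.000 135.000 90.000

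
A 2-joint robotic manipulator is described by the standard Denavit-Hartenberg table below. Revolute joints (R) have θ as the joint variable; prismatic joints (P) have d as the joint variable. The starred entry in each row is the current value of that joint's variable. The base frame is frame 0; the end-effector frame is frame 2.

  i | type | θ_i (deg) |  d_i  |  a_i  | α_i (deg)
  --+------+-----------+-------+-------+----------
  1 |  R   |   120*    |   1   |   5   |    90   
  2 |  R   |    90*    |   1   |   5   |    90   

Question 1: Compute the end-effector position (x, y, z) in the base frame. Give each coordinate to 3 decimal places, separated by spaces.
-1.634 4.830 6.000

after link 1: o_1 = (-2.5000, 4.3301, 1.0000)
after link 2: o_2 = (-1.6340, 4.8301, 6.0000)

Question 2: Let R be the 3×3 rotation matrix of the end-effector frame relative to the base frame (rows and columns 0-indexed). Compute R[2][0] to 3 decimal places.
End-effector x-axis (col 0 of R) = (-0.0000,0.0000,1.0000)
R[2][0] = 1.0000

1.000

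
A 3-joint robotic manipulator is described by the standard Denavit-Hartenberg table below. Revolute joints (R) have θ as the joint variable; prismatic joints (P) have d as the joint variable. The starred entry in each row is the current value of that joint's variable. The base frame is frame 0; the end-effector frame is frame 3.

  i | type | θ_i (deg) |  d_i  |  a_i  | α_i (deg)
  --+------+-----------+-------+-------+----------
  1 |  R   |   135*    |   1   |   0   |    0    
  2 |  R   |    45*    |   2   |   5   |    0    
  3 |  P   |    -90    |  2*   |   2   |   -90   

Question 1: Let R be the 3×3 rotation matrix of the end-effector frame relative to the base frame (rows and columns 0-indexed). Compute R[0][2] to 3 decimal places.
End-effector z-axis (col 2 of R) = (-1.0000,0.0000,0.0000)
R[0][2] = -1.0000

-1.000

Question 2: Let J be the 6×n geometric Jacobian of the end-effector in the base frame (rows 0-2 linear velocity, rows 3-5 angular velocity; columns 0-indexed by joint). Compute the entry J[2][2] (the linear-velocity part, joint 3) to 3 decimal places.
prismatic axis z_2 = (0.0000,0.0000,1.0000)
J_v[:, 2] = z_2; J_ω[:, 2] = (0,0,0)
entry J[2][2] = 1.0000

1.000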